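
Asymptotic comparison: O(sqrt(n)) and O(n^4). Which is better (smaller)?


sublinear grows slower than quartic
O(sqrt(n)) is asymptotically smaller; O(n^4) grows faster


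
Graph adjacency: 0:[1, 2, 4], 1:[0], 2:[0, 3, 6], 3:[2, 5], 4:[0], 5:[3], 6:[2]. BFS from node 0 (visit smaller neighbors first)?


BFS queue: start with [0]
Visit order: [0, 1, 2, 4, 3, 6, 5]


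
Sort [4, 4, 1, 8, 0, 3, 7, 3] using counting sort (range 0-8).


Count array: [1, 1, 0, 2, 2, 0, 0, 1, 1]
Reconstruct: [0, 1, 3, 3, 4, 4, 7, 8]


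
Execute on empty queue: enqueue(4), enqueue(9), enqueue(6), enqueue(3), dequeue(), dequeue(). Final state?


enqueue(4) -> [4]
enqueue(9) -> [4, 9]
enqueue(6) -> [4, 9, 6]
enqueue(3) -> [4, 9, 6, 3]
dequeue() returns 4 -> [9, 6, 3]
dequeue() returns 9 -> [6, 3]
Final queue (front to back): [6, 3]


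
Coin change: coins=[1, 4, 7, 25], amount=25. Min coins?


dp[0]=0; dp[i]=1+min(dp[i-c] for c in coins)
...dp[20]=5, dp[21]=3, dp[22]=4, dp[23]=5, dp[24]=6, dp[25]=1
Minimum coins for 25 = 1


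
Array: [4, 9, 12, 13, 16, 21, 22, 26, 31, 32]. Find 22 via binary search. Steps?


Search for 22:
[0,9] mid=4 arr[4]=16
[5,9] mid=7 arr[7]=26
[5,6] mid=5 arr[5]=21
[6,6] mid=6 arr[6]=22
Total: 4 comparisons


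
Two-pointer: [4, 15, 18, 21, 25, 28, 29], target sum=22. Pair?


Two pointers: lo=0, hi=6
Found pair: (4, 18) summing to 22


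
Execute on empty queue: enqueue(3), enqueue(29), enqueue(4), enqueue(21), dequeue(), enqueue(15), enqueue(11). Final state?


enqueue(3) -> [3]
enqueue(29) -> [3, 29]
enqueue(4) -> [3, 29, 4]
enqueue(21) -> [3, 29, 4, 21]
dequeue() returns 3 -> [29, 4, 21]
enqueue(15) -> [29, 4, 21, 15]
enqueue(11) -> [29, 4, 21, 15, 11]
Final queue (front to back): [29, 4, 21, 15, 11]


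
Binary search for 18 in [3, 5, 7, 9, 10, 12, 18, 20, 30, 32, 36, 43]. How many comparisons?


Search for 18:
[0,11] mid=5 arr[5]=12
[6,11] mid=8 arr[8]=30
[6,7] mid=6 arr[6]=18
Total: 3 comparisons


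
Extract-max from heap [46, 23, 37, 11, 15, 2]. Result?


Max = 46
Replace root with last, heapify down
Resulting heap: [37, 23, 2, 11, 15]


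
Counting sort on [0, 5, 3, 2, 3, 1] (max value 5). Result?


Count array: [1, 1, 1, 2, 0, 1]
Reconstruct: [0, 1, 2, 3, 3, 5]


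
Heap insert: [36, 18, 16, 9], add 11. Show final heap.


Append 11: [36, 18, 16, 9, 11]
Bubble up: no swaps needed
Result: [36, 18, 16, 9, 11]


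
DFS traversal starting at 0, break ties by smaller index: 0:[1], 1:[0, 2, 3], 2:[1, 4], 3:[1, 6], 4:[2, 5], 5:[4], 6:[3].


DFS stack-based: start with [0]
Visit order: [0, 1, 2, 4, 5, 3, 6]


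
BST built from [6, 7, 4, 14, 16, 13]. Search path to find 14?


BST root = 6
Search for 14: compare at each node
Path: [6, 7, 14]


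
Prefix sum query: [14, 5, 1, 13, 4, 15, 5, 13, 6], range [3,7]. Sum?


Prefix sums: [0, 14, 19, 20, 33, 37, 52, 57, 70, 76]
Sum[3..7] = prefix[8] - prefix[3] = 70 - 20 = 50


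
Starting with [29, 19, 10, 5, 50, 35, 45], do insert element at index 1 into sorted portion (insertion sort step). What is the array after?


After one pass: [19, 29, 10, 5, 50, 35, 45]


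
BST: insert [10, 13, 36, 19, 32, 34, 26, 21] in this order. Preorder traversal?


Root = 10; build tree by BST insertion.
Preorder traversal: [10, 13, 36, 19, 32, 26, 21, 34]


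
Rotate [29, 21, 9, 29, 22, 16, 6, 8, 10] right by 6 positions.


Right rotate by 6: [29, 22, 16, 6, 8, 10, 29, 21, 9]


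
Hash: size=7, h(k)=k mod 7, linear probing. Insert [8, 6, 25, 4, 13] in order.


Insertions: 8->slot 1; 6->slot 6; 25->slot 4; 4->slot 5; 13->slot 0
Table: [13, 8, None, None, 25, 4, 6]


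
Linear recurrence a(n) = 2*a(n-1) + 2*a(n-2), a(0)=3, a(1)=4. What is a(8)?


Build bottom-up:
...a(6)=744, a(7)=2032, a(8)=2*2032+2*744=5552


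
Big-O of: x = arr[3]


Analysis: constant-time operation, no loop
Complexity: O(1)


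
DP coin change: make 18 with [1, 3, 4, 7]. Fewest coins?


dp[0]=0; dp[i]=1+min(dp[i-c] for c in coins)
...dp[13]=3, dp[14]=2, dp[15]=3, dp[16]=4, dp[17]=3, dp[18]=3
Minimum coins for 18 = 3


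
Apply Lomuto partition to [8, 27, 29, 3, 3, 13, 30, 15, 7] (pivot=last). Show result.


Elements <= 7 go left of pivot.
Result: [3, 3, 7, 8, 27, 13, 30, 15, 29], pivot at index 2


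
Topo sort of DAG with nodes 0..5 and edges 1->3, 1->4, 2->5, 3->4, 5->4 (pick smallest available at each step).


Kahn's algorithm, process smallest node first
Order: [0, 1, 2, 3, 5, 4]


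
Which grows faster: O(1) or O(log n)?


constant grows slower than logarithmic
O(1) is asymptotically smaller; O(log n) grows faster


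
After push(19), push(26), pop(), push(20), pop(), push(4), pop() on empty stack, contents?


push(19) -> [19]
push(26) -> [19, 26]
pop() returns 26 -> [19]
push(20) -> [19, 20]
pop() returns 20 -> [19]
push(4) -> [19, 4]
pop() returns 4 -> [19]
Final stack (bottom to top): [19]


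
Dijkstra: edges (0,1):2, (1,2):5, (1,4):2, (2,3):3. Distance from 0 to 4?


Dijkstra from 0:
Distances: {0: 0, 1: 2, 2: 7, 3: 10, 4: 4}
Shortest distance to 4 = 4, path = [0, 1, 4]


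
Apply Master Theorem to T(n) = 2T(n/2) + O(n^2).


a=2, b=2, c=2. log_2(2)=1 < c=2. Case 3: O(n^c) = O(n^2)
Complexity: O(n^2)


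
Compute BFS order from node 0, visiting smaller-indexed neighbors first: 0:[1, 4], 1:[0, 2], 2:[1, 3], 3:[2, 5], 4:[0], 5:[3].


BFS queue: start with [0]
Visit order: [0, 1, 4, 2, 3, 5]


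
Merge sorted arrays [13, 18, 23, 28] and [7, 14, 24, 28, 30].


Compare heads, take smaller each step.
Merged: [7, 13, 14, 18, 23, 24, 28, 28, 30]


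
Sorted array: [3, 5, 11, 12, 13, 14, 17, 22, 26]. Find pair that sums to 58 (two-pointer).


Two pointers: lo=0, hi=8
No pair sums to 58


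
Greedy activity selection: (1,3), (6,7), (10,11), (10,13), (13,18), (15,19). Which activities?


Greedy: pick earliest-ending, then skip overlaps.
Selected (4 activities): [(1, 3), (6, 7), (10, 11), (13, 18)]


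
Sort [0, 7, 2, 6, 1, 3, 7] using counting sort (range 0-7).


Count array: [1, 1, 1, 1, 0, 0, 1, 2]
Reconstruct: [0, 1, 2, 3, 6, 7, 7]


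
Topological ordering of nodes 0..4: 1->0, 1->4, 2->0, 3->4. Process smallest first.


Kahn's algorithm, process smallest node first
Order: [1, 2, 0, 3, 4]


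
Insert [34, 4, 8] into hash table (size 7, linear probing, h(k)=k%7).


Insertions: 34->slot 6; 4->slot 4; 8->slot 1
Table: [None, 8, None, None, 4, None, 34]


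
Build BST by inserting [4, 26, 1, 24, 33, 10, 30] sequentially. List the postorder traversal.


Root = 4; build tree by BST insertion.
Postorder traversal: [1, 10, 24, 30, 33, 26, 4]


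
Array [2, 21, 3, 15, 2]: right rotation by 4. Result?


Right rotate by 4: [21, 3, 15, 2, 2]


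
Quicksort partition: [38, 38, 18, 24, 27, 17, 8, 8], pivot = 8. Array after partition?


Elements <= 8 go left of pivot.
Result: [8, 8, 18, 24, 27, 17, 38, 38], pivot at index 1


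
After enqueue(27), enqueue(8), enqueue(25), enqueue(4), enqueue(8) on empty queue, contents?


enqueue(27) -> [27]
enqueue(8) -> [27, 8]
enqueue(25) -> [27, 8, 25]
enqueue(4) -> [27, 8, 25, 4]
enqueue(8) -> [27, 8, 25, 4, 8]
Final queue (front to back): [27, 8, 25, 4, 8]


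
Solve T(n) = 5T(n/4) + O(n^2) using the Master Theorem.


a=5, b=4, c=2. log_4(5)=1.161 < c=2. Case 3: O(n^c) = O(n^2)
Complexity: O(n^2)


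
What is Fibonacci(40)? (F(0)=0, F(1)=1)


F(n)=F(n-1)+F(n-2)
...F(38)=39088169, F(39)=63245986, F(40)=102334155


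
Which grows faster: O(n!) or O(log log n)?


double-logarithmic grows slower than factorial
O(log log n) is asymptotically smaller; O(n!) grows faster


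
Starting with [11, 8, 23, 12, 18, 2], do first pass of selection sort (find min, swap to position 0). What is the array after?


After one pass: [2, 8, 23, 12, 18, 11]


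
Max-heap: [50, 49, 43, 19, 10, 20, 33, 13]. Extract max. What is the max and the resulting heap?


Max = 50
Replace root with last, heapify down
Resulting heap: [49, 19, 43, 13, 10, 20, 33]


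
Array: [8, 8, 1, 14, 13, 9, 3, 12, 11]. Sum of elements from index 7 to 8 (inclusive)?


Prefix sums: [0, 8, 16, 17, 31, 44, 53, 56, 68, 79]
Sum[7..8] = prefix[9] - prefix[7] = 79 - 56 = 23


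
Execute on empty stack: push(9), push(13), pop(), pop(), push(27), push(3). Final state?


push(9) -> [9]
push(13) -> [9, 13]
pop() returns 13 -> [9]
pop() returns 9 -> []
push(27) -> [27]
push(3) -> [27, 3]
Final stack (bottom to top): [27, 3]


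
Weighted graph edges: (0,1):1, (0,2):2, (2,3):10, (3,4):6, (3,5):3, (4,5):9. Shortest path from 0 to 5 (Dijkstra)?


Dijkstra from 0:
Distances: {0: 0, 1: 1, 2: 2, 3: 12, 4: 18, 5: 15}
Shortest distance to 5 = 15, path = [0, 2, 3, 5]


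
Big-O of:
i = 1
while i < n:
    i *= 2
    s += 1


Per nesting level: O(log n) = O(log n)
Complexity: O(log n)


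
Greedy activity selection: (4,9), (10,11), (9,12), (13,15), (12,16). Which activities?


Greedy: pick earliest-ending, then skip overlaps.
Selected (3 activities): [(4, 9), (10, 11), (13, 15)]


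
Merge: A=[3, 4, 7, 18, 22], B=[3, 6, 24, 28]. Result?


Compare heads, take smaller each step.
Merged: [3, 3, 4, 6, 7, 18, 22, 24, 28]


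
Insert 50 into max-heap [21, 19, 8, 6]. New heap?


Append 50: [21, 19, 8, 6, 50]
Bubble up: swap idx 4(50) with idx 1(19); swap idx 1(50) with idx 0(21)
Result: [50, 21, 8, 6, 19]


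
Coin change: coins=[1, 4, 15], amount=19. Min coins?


dp[0]=0; dp[i]=1+min(dp[i-c] for c in coins)
...dp[14]=5, dp[15]=1, dp[16]=2, dp[17]=3, dp[18]=4, dp[19]=2
Minimum coins for 19 = 2


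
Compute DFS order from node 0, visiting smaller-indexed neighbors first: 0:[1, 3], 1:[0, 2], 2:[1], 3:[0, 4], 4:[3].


DFS stack-based: start with [0]
Visit order: [0, 1, 2, 3, 4]


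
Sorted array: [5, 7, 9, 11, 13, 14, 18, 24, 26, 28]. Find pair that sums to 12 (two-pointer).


Two pointers: lo=0, hi=9
Found pair: (5, 7) summing to 12


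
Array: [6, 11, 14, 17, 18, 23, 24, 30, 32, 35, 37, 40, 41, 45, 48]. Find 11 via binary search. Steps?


Search for 11:
[0,14] mid=7 arr[7]=30
[0,6] mid=3 arr[3]=17
[0,2] mid=1 arr[1]=11
Total: 3 comparisons


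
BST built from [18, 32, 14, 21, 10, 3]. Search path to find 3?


BST root = 18
Search for 3: compare at each node
Path: [18, 14, 10, 3]


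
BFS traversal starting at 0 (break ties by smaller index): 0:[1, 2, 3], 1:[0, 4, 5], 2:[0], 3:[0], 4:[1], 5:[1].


BFS queue: start with [0]
Visit order: [0, 1, 2, 3, 4, 5]


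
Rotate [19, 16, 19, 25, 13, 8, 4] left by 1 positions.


Left rotate by 1: [16, 19, 25, 13, 8, 4, 19]


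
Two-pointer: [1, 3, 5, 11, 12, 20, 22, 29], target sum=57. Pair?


Two pointers: lo=0, hi=7
No pair sums to 57


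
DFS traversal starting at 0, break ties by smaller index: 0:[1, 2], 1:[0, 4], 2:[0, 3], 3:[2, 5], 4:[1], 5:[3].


DFS stack-based: start with [0]
Visit order: [0, 1, 4, 2, 3, 5]


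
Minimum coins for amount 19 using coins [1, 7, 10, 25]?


dp[0]=0; dp[i]=1+min(dp[i-c] for c in coins)
...dp[14]=2, dp[15]=3, dp[16]=4, dp[17]=2, dp[18]=3, dp[19]=4
Minimum coins for 19 = 4


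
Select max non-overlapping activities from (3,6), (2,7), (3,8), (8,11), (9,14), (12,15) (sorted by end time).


Greedy: pick earliest-ending, then skip overlaps.
Selected (3 activities): [(3, 6), (8, 11), (12, 15)]


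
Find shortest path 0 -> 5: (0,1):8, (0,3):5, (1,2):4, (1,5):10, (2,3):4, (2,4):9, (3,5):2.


Dijkstra from 0:
Distances: {0: 0, 1: 8, 2: 9, 3: 5, 4: 18, 5: 7}
Shortest distance to 5 = 7, path = [0, 3, 5]


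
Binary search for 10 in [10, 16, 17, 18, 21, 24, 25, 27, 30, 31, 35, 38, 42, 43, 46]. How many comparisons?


Search for 10:
[0,14] mid=7 arr[7]=27
[0,6] mid=3 arr[3]=18
[0,2] mid=1 arr[1]=16
[0,0] mid=0 arr[0]=10
Total: 4 comparisons


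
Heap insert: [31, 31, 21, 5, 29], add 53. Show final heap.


Append 53: [31, 31, 21, 5, 29, 53]
Bubble up: swap idx 5(53) with idx 2(21); swap idx 2(53) with idx 0(31)
Result: [53, 31, 31, 5, 29, 21]


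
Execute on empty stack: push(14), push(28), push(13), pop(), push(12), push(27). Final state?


push(14) -> [14]
push(28) -> [14, 28]
push(13) -> [14, 28, 13]
pop() returns 13 -> [14, 28]
push(12) -> [14, 28, 12]
push(27) -> [14, 28, 12, 27]
Final stack (bottom to top): [14, 28, 12, 27]


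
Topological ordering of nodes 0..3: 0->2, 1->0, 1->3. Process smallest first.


Kahn's algorithm, process smallest node first
Order: [1, 0, 2, 3]


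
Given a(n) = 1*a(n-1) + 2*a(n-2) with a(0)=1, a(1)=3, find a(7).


Build bottom-up:
...a(5)=43, a(6)=85, a(7)=1*85+2*43=171


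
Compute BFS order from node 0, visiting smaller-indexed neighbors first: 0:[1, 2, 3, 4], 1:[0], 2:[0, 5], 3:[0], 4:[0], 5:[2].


BFS queue: start with [0]
Visit order: [0, 1, 2, 3, 4, 5]


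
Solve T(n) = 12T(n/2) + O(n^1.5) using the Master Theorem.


a=12, b=2, c=1.5. log_2(12)=3.585 > c=1.5. Case 1: O(n^log_b(a)) = O(n^3.585)
Complexity: O(n^3.585)


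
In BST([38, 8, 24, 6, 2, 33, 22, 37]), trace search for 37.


BST root = 38
Search for 37: compare at each node
Path: [38, 8, 24, 33, 37]


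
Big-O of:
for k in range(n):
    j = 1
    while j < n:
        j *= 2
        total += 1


Per nesting level: O(n) * O(log n) = O(n log n)
Complexity: O(n log n)


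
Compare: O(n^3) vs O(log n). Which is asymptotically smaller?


logarithmic grows slower than cubic
O(log n) is asymptotically smaller; O(n^3) grows faster


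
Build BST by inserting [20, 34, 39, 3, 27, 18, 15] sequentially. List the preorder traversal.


Root = 20; build tree by BST insertion.
Preorder traversal: [20, 3, 18, 15, 34, 27, 39]


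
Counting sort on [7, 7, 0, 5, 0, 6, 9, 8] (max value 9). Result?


Count array: [2, 0, 0, 0, 0, 1, 1, 2, 1, 1]
Reconstruct: [0, 0, 5, 6, 7, 7, 8, 9]


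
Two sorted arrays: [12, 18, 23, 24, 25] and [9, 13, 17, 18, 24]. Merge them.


Compare heads, take smaller each step.
Merged: [9, 12, 13, 17, 18, 18, 23, 24, 24, 25]


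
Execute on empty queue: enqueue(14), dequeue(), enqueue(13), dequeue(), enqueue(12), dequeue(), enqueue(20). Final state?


enqueue(14) -> [14]
dequeue() returns 14 -> []
enqueue(13) -> [13]
dequeue() returns 13 -> []
enqueue(12) -> [12]
dequeue() returns 12 -> []
enqueue(20) -> [20]
Final queue (front to back): [20]


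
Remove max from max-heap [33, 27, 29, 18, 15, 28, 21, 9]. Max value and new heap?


Max = 33
Replace root with last, heapify down
Resulting heap: [29, 27, 28, 18, 15, 9, 21]


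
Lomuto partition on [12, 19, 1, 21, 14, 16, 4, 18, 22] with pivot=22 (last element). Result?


Elements <= 22 go left of pivot.
Result: [12, 19, 1, 21, 14, 16, 4, 18, 22], pivot at index 8


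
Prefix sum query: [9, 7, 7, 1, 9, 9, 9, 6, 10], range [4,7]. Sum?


Prefix sums: [0, 9, 16, 23, 24, 33, 42, 51, 57, 67]
Sum[4..7] = prefix[8] - prefix[4] = 57 - 24 = 33


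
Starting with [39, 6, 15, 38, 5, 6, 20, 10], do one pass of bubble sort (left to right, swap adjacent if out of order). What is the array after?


After one pass: [6, 15, 38, 5, 6, 20, 10, 39]


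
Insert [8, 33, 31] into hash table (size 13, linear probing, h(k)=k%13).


Insertions: 8->slot 8; 33->slot 7; 31->slot 5
Table: [None, None, None, None, None, 31, None, 33, 8, None, None, None, None]


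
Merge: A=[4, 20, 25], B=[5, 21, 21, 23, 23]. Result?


Compare heads, take smaller each step.
Merged: [4, 5, 20, 21, 21, 23, 23, 25]


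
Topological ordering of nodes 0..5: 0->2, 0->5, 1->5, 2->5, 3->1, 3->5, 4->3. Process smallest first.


Kahn's algorithm, process smallest node first
Order: [0, 2, 4, 3, 1, 5]


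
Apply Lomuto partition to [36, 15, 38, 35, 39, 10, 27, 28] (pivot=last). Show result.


Elements <= 28 go left of pivot.
Result: [15, 10, 27, 28, 39, 36, 38, 35], pivot at index 3


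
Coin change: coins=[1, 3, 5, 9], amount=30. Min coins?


dp[0]=0; dp[i]=1+min(dp[i-c] for c in coins)
...dp[25]=5, dp[26]=4, dp[27]=3, dp[28]=4, dp[29]=5, dp[30]=4
Minimum coins for 30 = 4


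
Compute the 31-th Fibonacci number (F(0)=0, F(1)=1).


F(n)=F(n-1)+F(n-2)
...F(29)=514229, F(30)=832040, F(31)=1346269


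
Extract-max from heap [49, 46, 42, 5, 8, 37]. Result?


Max = 49
Replace root with last, heapify down
Resulting heap: [46, 37, 42, 5, 8]


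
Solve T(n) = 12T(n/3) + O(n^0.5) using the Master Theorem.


a=12, b=3, c=0.5. log_3(12)=2.262 > c=0.5. Case 1: O(n^log_b(a)) = O(n^2.262)
Complexity: O(n^2.262)


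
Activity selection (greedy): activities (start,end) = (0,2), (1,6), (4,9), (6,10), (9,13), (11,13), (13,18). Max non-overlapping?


Greedy: pick earliest-ending, then skip overlaps.
Selected (4 activities): [(0, 2), (4, 9), (9, 13), (13, 18)]


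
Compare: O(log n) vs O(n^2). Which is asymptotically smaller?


logarithmic grows slower than quadratic
O(log n) is asymptotically smaller; O(n^2) grows faster


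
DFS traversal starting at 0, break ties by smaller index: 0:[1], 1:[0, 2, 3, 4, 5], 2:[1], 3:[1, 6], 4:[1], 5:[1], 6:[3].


DFS stack-based: start with [0]
Visit order: [0, 1, 2, 3, 6, 4, 5]


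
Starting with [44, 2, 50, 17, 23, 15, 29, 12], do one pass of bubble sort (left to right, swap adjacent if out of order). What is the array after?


After one pass: [2, 44, 17, 23, 15, 29, 12, 50]


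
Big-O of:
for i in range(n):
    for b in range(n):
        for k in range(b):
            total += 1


Per nesting level: O(n) * O(n) * O(n) [triangular over b] = O(n^3)
Complexity: O(n^3)


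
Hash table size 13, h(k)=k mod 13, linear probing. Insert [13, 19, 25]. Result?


Insertions: 13->slot 0; 19->slot 6; 25->slot 12
Table: [13, None, None, None, None, None, 19, None, None, None, None, None, 25]


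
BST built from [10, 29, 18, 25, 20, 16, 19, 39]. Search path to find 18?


BST root = 10
Search for 18: compare at each node
Path: [10, 29, 18]


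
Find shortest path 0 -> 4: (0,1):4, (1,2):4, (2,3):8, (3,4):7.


Dijkstra from 0:
Distances: {0: 0, 1: 4, 2: 8, 3: 16, 4: 23}
Shortest distance to 4 = 23, path = [0, 1, 2, 3, 4]


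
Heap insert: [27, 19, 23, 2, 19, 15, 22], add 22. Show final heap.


Append 22: [27, 19, 23, 2, 19, 15, 22, 22]
Bubble up: swap idx 7(22) with idx 3(2); swap idx 3(22) with idx 1(19)
Result: [27, 22, 23, 19, 19, 15, 22, 2]


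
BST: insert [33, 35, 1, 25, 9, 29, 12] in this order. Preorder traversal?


Root = 33; build tree by BST insertion.
Preorder traversal: [33, 1, 25, 9, 12, 29, 35]


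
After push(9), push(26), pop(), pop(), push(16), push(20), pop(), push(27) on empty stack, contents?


push(9) -> [9]
push(26) -> [9, 26]
pop() returns 26 -> [9]
pop() returns 9 -> []
push(16) -> [16]
push(20) -> [16, 20]
pop() returns 20 -> [16]
push(27) -> [16, 27]
Final stack (bottom to top): [16, 27]


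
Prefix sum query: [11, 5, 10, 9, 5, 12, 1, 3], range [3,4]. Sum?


Prefix sums: [0, 11, 16, 26, 35, 40, 52, 53, 56]
Sum[3..4] = prefix[5] - prefix[3] = 40 - 26 = 14


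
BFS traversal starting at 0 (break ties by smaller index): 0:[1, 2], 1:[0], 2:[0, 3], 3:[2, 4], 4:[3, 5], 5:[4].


BFS queue: start with [0]
Visit order: [0, 1, 2, 3, 4, 5]


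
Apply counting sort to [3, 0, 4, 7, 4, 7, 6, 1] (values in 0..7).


Count array: [1, 1, 0, 1, 2, 0, 1, 2]
Reconstruct: [0, 1, 3, 4, 4, 6, 7, 7]


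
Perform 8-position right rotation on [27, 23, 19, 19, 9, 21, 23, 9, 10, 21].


Right rotate by 8: [19, 19, 9, 21, 23, 9, 10, 21, 27, 23]


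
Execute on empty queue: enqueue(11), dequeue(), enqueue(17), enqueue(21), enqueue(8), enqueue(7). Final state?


enqueue(11) -> [11]
dequeue() returns 11 -> []
enqueue(17) -> [17]
enqueue(21) -> [17, 21]
enqueue(8) -> [17, 21, 8]
enqueue(7) -> [17, 21, 8, 7]
Final queue (front to back): [17, 21, 8, 7]


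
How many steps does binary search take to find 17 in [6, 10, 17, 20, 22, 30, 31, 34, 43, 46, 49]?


Search for 17:
[0,10] mid=5 arr[5]=30
[0,4] mid=2 arr[2]=17
Total: 2 comparisons


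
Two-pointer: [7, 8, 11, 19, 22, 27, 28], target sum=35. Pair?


Two pointers: lo=0, hi=6
Found pair: (7, 28) summing to 35


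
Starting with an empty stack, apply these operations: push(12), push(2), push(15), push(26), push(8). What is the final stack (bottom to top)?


push(12) -> [12]
push(2) -> [12, 2]
push(15) -> [12, 2, 15]
push(26) -> [12, 2, 15, 26]
push(8) -> [12, 2, 15, 26, 8]
Final stack (bottom to top): [12, 2, 15, 26, 8]


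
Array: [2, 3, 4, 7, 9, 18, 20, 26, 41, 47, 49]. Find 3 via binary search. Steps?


Search for 3:
[0,10] mid=5 arr[5]=18
[0,4] mid=2 arr[2]=4
[0,1] mid=0 arr[0]=2
[1,1] mid=1 arr[1]=3
Total: 4 comparisons


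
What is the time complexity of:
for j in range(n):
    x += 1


Per nesting level: O(n) = O(n)
Complexity: O(n)


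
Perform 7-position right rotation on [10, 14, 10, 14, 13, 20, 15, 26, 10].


Right rotate by 7: [10, 14, 13, 20, 15, 26, 10, 10, 14]


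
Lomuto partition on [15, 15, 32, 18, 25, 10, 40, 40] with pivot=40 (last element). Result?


Elements <= 40 go left of pivot.
Result: [15, 15, 32, 18, 25, 10, 40, 40], pivot at index 7


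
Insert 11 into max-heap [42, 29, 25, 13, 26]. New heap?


Append 11: [42, 29, 25, 13, 26, 11]
Bubble up: no swaps needed
Result: [42, 29, 25, 13, 26, 11]


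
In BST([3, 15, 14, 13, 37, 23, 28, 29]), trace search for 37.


BST root = 3
Search for 37: compare at each node
Path: [3, 15, 37]


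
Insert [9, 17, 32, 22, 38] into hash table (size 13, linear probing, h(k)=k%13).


Insertions: 9->slot 9; 17->slot 4; 32->slot 6; 22->slot 10; 38->slot 12
Table: [None, None, None, None, 17, None, 32, None, None, 9, 22, None, 38]


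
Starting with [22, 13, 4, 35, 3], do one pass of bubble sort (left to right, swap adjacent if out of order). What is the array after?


After one pass: [13, 4, 22, 3, 35]


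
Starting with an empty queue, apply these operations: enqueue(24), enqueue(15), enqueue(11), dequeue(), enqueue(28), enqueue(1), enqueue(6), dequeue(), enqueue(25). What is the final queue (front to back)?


enqueue(24) -> [24]
enqueue(15) -> [24, 15]
enqueue(11) -> [24, 15, 11]
dequeue() returns 24 -> [15, 11]
enqueue(28) -> [15, 11, 28]
enqueue(1) -> [15, 11, 28, 1]
enqueue(6) -> [15, 11, 28, 1, 6]
dequeue() returns 15 -> [11, 28, 1, 6]
enqueue(25) -> [11, 28, 1, 6, 25]
Final queue (front to back): [11, 28, 1, 6, 25]


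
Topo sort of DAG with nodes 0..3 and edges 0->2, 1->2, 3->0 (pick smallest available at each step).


Kahn's algorithm, process smallest node first
Order: [1, 3, 0, 2]


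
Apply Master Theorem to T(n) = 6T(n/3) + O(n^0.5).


a=6, b=3, c=0.5. log_3(6)=1.631 > c=0.5. Case 1: O(n^log_b(a)) = O(n^1.631)
Complexity: O(n^1.631)


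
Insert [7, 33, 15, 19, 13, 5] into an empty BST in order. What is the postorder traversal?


Root = 7; build tree by BST insertion.
Postorder traversal: [5, 13, 19, 15, 33, 7]


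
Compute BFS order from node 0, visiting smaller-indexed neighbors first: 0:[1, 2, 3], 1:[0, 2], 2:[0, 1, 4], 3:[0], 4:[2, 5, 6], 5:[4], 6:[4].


BFS queue: start with [0]
Visit order: [0, 1, 2, 3, 4, 5, 6]


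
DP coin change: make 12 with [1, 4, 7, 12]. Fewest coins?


dp[0]=0; dp[i]=1+min(dp[i-c] for c in coins)
...dp[7]=1, dp[8]=2, dp[9]=3, dp[10]=4, dp[11]=2, dp[12]=1
Minimum coins for 12 = 1


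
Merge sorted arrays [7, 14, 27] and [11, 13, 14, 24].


Compare heads, take smaller each step.
Merged: [7, 11, 13, 14, 14, 24, 27]


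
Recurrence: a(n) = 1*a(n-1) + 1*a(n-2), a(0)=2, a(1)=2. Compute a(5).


Build bottom-up:
...a(3)=6, a(4)=10, a(5)=1*10+1*6=16


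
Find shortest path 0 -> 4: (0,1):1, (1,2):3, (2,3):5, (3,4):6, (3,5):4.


Dijkstra from 0:
Distances: {0: 0, 1: 1, 2: 4, 3: 9, 4: 15, 5: 13}
Shortest distance to 4 = 15, path = [0, 1, 2, 3, 4]


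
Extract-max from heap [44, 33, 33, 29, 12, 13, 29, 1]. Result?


Max = 44
Replace root with last, heapify down
Resulting heap: [33, 29, 33, 1, 12, 13, 29]


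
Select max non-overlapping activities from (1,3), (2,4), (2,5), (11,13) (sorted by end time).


Greedy: pick earliest-ending, then skip overlaps.
Selected (2 activities): [(1, 3), (11, 13)]


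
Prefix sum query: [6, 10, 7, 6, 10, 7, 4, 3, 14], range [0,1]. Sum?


Prefix sums: [0, 6, 16, 23, 29, 39, 46, 50, 53, 67]
Sum[0..1] = prefix[2] - prefix[0] = 16 - 0 = 16


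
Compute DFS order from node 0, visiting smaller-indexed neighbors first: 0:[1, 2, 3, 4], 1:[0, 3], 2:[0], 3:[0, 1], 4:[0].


DFS stack-based: start with [0]
Visit order: [0, 1, 3, 2, 4]


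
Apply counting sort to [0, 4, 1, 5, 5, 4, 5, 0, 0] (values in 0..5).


Count array: [3, 1, 0, 0, 2, 3]
Reconstruct: [0, 0, 0, 1, 4, 4, 5, 5, 5]


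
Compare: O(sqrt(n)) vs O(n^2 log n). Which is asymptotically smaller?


sublinear grows slower than n^2 log n
O(sqrt(n)) is asymptotically smaller; O(n^2 log n) grows faster


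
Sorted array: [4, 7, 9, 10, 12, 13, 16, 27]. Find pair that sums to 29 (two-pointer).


Two pointers: lo=0, hi=7
Found pair: (13, 16) summing to 29


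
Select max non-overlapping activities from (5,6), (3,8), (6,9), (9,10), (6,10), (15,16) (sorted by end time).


Greedy: pick earliest-ending, then skip overlaps.
Selected (4 activities): [(5, 6), (6, 9), (9, 10), (15, 16)]


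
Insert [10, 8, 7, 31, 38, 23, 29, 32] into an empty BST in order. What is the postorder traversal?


Root = 10; build tree by BST insertion.
Postorder traversal: [7, 8, 29, 23, 32, 38, 31, 10]


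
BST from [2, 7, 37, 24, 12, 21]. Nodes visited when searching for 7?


BST root = 2
Search for 7: compare at each node
Path: [2, 7]


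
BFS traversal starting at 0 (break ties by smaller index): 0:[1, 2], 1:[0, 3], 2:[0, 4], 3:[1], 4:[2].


BFS queue: start with [0]
Visit order: [0, 1, 2, 3, 4]


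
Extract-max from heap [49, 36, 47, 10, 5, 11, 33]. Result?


Max = 49
Replace root with last, heapify down
Resulting heap: [47, 36, 33, 10, 5, 11]


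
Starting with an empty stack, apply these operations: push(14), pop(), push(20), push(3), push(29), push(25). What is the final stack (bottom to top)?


push(14) -> [14]
pop() returns 14 -> []
push(20) -> [20]
push(3) -> [20, 3]
push(29) -> [20, 3, 29]
push(25) -> [20, 3, 29, 25]
Final stack (bottom to top): [20, 3, 29, 25]


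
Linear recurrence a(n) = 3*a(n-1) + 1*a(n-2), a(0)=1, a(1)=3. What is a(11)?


Build bottom-up:
...a(9)=42837, a(10)=141481, a(11)=3*141481+1*42837=467280


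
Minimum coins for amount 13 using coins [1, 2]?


dp[0]=0; dp[i]=1+min(dp[i-c] for c in coins)
...dp[8]=4, dp[9]=5, dp[10]=5, dp[11]=6, dp[12]=6, dp[13]=7
Minimum coins for 13 = 7


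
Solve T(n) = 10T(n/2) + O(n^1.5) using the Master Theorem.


a=10, b=2, c=1.5. log_2(10)=3.322 > c=1.5. Case 1: O(n^log_b(a)) = O(n^3.322)
Complexity: O(n^3.322)


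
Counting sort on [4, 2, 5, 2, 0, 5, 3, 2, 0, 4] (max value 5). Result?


Count array: [2, 0, 3, 1, 2, 2]
Reconstruct: [0, 0, 2, 2, 2, 3, 4, 4, 5, 5]


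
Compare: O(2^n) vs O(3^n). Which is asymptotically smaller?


exponential grows slower than exponential (base 3)
O(2^n) is asymptotically smaller; O(3^n) grows faster


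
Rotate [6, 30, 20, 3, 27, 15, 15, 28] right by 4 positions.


Right rotate by 4: [27, 15, 15, 28, 6, 30, 20, 3]


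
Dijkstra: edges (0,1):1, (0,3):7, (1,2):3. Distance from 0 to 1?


Dijkstra from 0:
Distances: {0: 0, 1: 1, 2: 4, 3: 7}
Shortest distance to 1 = 1, path = [0, 1]


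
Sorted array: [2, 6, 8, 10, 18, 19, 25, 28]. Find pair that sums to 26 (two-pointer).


Two pointers: lo=0, hi=7
Found pair: (8, 18) summing to 26


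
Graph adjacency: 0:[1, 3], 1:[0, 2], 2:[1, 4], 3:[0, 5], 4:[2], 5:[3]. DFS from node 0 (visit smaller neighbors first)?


DFS stack-based: start with [0]
Visit order: [0, 1, 2, 4, 3, 5]


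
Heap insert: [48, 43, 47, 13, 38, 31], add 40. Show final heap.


Append 40: [48, 43, 47, 13, 38, 31, 40]
Bubble up: no swaps needed
Result: [48, 43, 47, 13, 38, 31, 40]


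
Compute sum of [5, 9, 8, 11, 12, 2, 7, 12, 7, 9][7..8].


Prefix sums: [0, 5, 14, 22, 33, 45, 47, 54, 66, 73, 82]
Sum[7..8] = prefix[9] - prefix[7] = 73 - 54 = 19


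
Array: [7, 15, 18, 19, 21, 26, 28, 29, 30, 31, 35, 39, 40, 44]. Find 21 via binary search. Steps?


Search for 21:
[0,13] mid=6 arr[6]=28
[0,5] mid=2 arr[2]=18
[3,5] mid=4 arr[4]=21
Total: 3 comparisons


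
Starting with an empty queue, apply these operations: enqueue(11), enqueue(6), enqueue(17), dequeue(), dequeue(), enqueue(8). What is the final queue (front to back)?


enqueue(11) -> [11]
enqueue(6) -> [11, 6]
enqueue(17) -> [11, 6, 17]
dequeue() returns 11 -> [6, 17]
dequeue() returns 6 -> [17]
enqueue(8) -> [17, 8]
Final queue (front to back): [17, 8]


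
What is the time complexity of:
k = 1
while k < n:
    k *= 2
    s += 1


Per nesting level: O(log n) = O(log n)
Complexity: O(log n)


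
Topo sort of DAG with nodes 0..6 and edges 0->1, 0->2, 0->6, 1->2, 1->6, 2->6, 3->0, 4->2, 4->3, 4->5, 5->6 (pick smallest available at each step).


Kahn's algorithm, process smallest node first
Order: [4, 3, 0, 1, 2, 5, 6]


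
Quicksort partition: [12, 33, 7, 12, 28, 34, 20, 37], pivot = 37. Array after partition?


Elements <= 37 go left of pivot.
Result: [12, 33, 7, 12, 28, 34, 20, 37], pivot at index 7


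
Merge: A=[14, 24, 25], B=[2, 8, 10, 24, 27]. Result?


Compare heads, take smaller each step.
Merged: [2, 8, 10, 14, 24, 24, 25, 27]


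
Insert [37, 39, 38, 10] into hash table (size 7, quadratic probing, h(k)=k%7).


Insertions: 37->slot 2; 39->slot 4; 38->slot 3; 10->slot 0
Table: [10, None, 37, 38, 39, None, None]


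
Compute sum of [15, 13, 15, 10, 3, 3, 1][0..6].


Prefix sums: [0, 15, 28, 43, 53, 56, 59, 60]
Sum[0..6] = prefix[7] - prefix[0] = 60 - 0 = 60


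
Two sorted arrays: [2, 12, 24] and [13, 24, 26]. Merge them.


Compare heads, take smaller each step.
Merged: [2, 12, 13, 24, 24, 26]


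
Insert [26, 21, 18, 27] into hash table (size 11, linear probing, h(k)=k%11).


Insertions: 26->slot 4; 21->slot 10; 18->slot 7; 27->slot 5
Table: [None, None, None, None, 26, 27, None, 18, None, None, 21]


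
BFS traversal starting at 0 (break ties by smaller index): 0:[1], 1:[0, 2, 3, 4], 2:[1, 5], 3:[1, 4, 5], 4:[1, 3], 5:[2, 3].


BFS queue: start with [0]
Visit order: [0, 1, 2, 3, 4, 5]


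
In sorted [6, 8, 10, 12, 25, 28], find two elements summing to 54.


Two pointers: lo=0, hi=5
No pair sums to 54


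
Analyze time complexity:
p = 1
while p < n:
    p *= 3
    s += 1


Per nesting level: O(log n) = O(log n)
Complexity: O(log n)


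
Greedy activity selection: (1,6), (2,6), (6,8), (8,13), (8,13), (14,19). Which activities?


Greedy: pick earliest-ending, then skip overlaps.
Selected (4 activities): [(1, 6), (6, 8), (8, 13), (14, 19)]


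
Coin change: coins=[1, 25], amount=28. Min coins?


dp[0]=0; dp[i]=1+min(dp[i-c] for c in coins)
...dp[23]=23, dp[24]=24, dp[25]=1, dp[26]=2, dp[27]=3, dp[28]=4
Minimum coins for 28 = 4


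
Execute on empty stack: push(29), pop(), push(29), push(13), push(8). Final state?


push(29) -> [29]
pop() returns 29 -> []
push(29) -> [29]
push(13) -> [29, 13]
push(8) -> [29, 13, 8]
Final stack (bottom to top): [29, 13, 8]


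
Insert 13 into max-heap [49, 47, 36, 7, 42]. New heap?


Append 13: [49, 47, 36, 7, 42, 13]
Bubble up: no swaps needed
Result: [49, 47, 36, 7, 42, 13]


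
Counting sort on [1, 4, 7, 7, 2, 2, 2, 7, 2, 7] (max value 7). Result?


Count array: [0, 1, 4, 0, 1, 0, 0, 4]
Reconstruct: [1, 2, 2, 2, 2, 4, 7, 7, 7, 7]


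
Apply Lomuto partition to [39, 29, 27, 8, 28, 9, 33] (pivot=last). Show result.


Elements <= 33 go left of pivot.
Result: [29, 27, 8, 28, 9, 33, 39], pivot at index 5


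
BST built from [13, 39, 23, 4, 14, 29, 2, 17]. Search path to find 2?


BST root = 13
Search for 2: compare at each node
Path: [13, 4, 2]


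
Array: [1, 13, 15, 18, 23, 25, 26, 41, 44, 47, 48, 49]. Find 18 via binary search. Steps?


Search for 18:
[0,11] mid=5 arr[5]=25
[0,4] mid=2 arr[2]=15
[3,4] mid=3 arr[3]=18
Total: 3 comparisons


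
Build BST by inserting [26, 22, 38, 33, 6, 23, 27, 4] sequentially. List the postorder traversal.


Root = 26; build tree by BST insertion.
Postorder traversal: [4, 6, 23, 22, 27, 33, 38, 26]


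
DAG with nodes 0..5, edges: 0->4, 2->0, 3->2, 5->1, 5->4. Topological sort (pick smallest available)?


Kahn's algorithm, process smallest node first
Order: [3, 2, 0, 5, 1, 4]


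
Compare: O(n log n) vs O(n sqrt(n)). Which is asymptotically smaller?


linearithmic grows slower than n^1.5
O(n log n) is asymptotically smaller; O(n sqrt(n)) grows faster


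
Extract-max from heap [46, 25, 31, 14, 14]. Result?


Max = 46
Replace root with last, heapify down
Resulting heap: [31, 25, 14, 14]


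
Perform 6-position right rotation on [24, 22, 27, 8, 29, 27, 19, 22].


Right rotate by 6: [27, 8, 29, 27, 19, 22, 24, 22]


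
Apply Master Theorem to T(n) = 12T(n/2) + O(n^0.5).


a=12, b=2, c=0.5. log_2(12)=3.585 > c=0.5. Case 1: O(n^log_b(a)) = O(n^3.585)
Complexity: O(n^3.585)


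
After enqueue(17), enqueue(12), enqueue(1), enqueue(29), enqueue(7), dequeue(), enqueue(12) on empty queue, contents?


enqueue(17) -> [17]
enqueue(12) -> [17, 12]
enqueue(1) -> [17, 12, 1]
enqueue(29) -> [17, 12, 1, 29]
enqueue(7) -> [17, 12, 1, 29, 7]
dequeue() returns 17 -> [12, 1, 29, 7]
enqueue(12) -> [12, 1, 29, 7, 12]
Final queue (front to back): [12, 1, 29, 7, 12]


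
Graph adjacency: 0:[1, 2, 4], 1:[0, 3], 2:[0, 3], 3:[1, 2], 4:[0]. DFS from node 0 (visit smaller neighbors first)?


DFS stack-based: start with [0]
Visit order: [0, 1, 3, 2, 4]


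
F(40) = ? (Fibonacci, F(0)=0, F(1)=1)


F(n)=F(n-1)+F(n-2)
...F(38)=39088169, F(39)=63245986, F(40)=102334155


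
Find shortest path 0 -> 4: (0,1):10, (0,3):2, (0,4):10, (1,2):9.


Dijkstra from 0:
Distances: {0: 0, 1: 10, 2: 19, 3: 2, 4: 10}
Shortest distance to 4 = 10, path = [0, 4]


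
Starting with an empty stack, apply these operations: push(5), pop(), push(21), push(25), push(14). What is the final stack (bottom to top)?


push(5) -> [5]
pop() returns 5 -> []
push(21) -> [21]
push(25) -> [21, 25]
push(14) -> [21, 25, 14]
Final stack (bottom to top): [21, 25, 14]


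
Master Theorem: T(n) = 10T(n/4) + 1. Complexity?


a=10, b=4, c=0. log_4(10)=1.661 > c=0. Case 1: O(n^log_b(a)) = O(n^1.661)
Complexity: O(n^1.661)


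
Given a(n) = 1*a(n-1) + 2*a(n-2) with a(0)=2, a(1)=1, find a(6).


Build bottom-up:
...a(4)=17, a(5)=31, a(6)=1*31+2*17=65


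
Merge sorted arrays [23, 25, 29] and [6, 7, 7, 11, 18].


Compare heads, take smaller each step.
Merged: [6, 7, 7, 11, 18, 23, 25, 29]


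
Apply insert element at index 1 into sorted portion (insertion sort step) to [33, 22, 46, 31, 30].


After one pass: [22, 33, 46, 31, 30]


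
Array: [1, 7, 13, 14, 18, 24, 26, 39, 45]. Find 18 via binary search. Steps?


Search for 18:
[0,8] mid=4 arr[4]=18
Total: 1 comparisons


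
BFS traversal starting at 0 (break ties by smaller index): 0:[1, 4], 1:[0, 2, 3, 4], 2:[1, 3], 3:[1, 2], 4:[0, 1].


BFS queue: start with [0]
Visit order: [0, 1, 4, 2, 3]


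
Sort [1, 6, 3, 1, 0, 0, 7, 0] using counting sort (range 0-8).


Count array: [3, 2, 0, 1, 0, 0, 1, 1, 0]
Reconstruct: [0, 0, 0, 1, 1, 3, 6, 7]


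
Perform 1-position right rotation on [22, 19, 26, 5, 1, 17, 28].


Right rotate by 1: [28, 22, 19, 26, 5, 1, 17]


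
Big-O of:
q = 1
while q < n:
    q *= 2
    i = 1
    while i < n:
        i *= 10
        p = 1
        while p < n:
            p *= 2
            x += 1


Per nesting level: O(log n) * O(log n) * O(log n) = O((log n)^3)
Complexity: O((log n)^3)


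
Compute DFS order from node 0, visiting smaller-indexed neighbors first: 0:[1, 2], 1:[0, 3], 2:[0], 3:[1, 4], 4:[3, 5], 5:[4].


DFS stack-based: start with [0]
Visit order: [0, 1, 3, 4, 5, 2]


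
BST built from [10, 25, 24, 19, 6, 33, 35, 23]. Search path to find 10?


BST root = 10
Search for 10: compare at each node
Path: [10]


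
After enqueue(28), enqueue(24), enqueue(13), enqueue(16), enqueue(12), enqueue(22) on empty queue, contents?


enqueue(28) -> [28]
enqueue(24) -> [28, 24]
enqueue(13) -> [28, 24, 13]
enqueue(16) -> [28, 24, 13, 16]
enqueue(12) -> [28, 24, 13, 16, 12]
enqueue(22) -> [28, 24, 13, 16, 12, 22]
Final queue (front to back): [28, 24, 13, 16, 12, 22]


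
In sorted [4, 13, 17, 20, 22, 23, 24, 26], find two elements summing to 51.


Two pointers: lo=0, hi=7
No pair sums to 51


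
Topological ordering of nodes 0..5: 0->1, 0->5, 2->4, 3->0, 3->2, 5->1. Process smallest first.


Kahn's algorithm, process smallest node first
Order: [3, 0, 2, 4, 5, 1]


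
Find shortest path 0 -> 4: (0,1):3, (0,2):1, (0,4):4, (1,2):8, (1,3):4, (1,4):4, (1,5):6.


Dijkstra from 0:
Distances: {0: 0, 1: 3, 2: 1, 3: 7, 4: 4, 5: 9}
Shortest distance to 4 = 4, path = [0, 4]


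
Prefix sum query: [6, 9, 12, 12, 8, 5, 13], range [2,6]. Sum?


Prefix sums: [0, 6, 15, 27, 39, 47, 52, 65]
Sum[2..6] = prefix[7] - prefix[2] = 65 - 15 = 50


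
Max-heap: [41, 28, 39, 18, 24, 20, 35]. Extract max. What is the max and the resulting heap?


Max = 41
Replace root with last, heapify down
Resulting heap: [39, 28, 35, 18, 24, 20]


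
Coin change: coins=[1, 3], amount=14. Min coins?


dp[0]=0; dp[i]=1+min(dp[i-c] for c in coins)
...dp[9]=3, dp[10]=4, dp[11]=5, dp[12]=4, dp[13]=5, dp[14]=6
Minimum coins for 14 = 6


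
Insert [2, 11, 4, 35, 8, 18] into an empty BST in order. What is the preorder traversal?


Root = 2; build tree by BST insertion.
Preorder traversal: [2, 11, 4, 8, 35, 18]


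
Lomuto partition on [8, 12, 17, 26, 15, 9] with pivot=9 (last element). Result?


Elements <= 9 go left of pivot.
Result: [8, 9, 17, 26, 15, 12], pivot at index 1


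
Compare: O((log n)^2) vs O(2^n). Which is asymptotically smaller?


polylogarithmic grows slower than exponential
O((log n)^2) is asymptotically smaller; O(2^n) grows faster


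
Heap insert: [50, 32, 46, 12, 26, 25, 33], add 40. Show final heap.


Append 40: [50, 32, 46, 12, 26, 25, 33, 40]
Bubble up: swap idx 7(40) with idx 3(12); swap idx 3(40) with idx 1(32)
Result: [50, 40, 46, 32, 26, 25, 33, 12]


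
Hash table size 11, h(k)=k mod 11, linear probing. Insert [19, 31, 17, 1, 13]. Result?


Insertions: 19->slot 8; 31->slot 9; 17->slot 6; 1->slot 1; 13->slot 2
Table: [None, 1, 13, None, None, None, 17, None, 19, 31, None]


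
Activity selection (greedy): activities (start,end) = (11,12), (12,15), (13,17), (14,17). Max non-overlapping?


Greedy: pick earliest-ending, then skip overlaps.
Selected (2 activities): [(11, 12), (12, 15)]


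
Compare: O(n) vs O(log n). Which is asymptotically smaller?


logarithmic grows slower than linear
O(log n) is asymptotically smaller; O(n) grows faster


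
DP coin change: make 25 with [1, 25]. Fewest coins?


dp[0]=0; dp[i]=1+min(dp[i-c] for c in coins)
...dp[20]=20, dp[21]=21, dp[22]=22, dp[23]=23, dp[24]=24, dp[25]=1
Minimum coins for 25 = 1


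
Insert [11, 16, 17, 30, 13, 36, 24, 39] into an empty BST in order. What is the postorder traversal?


Root = 11; build tree by BST insertion.
Postorder traversal: [13, 24, 39, 36, 30, 17, 16, 11]


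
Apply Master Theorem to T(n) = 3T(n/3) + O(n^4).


a=3, b=3, c=4. log_3(3)=1 < c=4. Case 3: O(n^c) = O(n^4)
Complexity: O(n^4)
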